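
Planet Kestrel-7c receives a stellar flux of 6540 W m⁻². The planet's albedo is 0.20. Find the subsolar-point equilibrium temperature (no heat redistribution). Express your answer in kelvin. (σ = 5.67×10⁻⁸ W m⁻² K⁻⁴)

T_ss ≈ 551 K

At the subsolar point the surface absorbs S(1−A) and emits σT⁴ per unit area — no factor of 4, since only the local patch is in balance.
T = [6540 × 0.80 / 5.67×10⁻⁸]^(1/4) = (9.23×10¹⁰)^(1/4) = 551 K.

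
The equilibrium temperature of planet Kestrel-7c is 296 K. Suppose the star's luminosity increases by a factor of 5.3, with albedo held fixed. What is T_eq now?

T_eq ∝ L^(1/4) · d^(−1/2).
T′ = 296 × 5.3^(1/4) = 449 K.

T_eq ≈ 449 K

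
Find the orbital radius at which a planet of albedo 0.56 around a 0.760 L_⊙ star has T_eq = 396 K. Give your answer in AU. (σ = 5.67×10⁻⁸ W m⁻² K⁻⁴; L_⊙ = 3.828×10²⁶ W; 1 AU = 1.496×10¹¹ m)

d ≈ 0.286 AU

L = 0.760 × 3.828×10²⁶ = 2.91×10²⁶ W.
From T_eq⁴ = L(1−A)/(16πσd²): d = √[L(1−A)/(16πσT_eq⁴)].
d = √[2.91×10²⁶ × 0.44 / (16π × 5.67×10⁻⁸ × (396)⁴)] = 4.27×10¹⁰ m = 0.286 AU.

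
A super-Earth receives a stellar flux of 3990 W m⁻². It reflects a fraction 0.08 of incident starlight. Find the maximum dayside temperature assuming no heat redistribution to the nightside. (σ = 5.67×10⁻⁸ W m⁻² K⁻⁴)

With no redistribution each surface element balances locally: S(1−A) = σT⁴.
T = [3990 × 0.92 / 5.67×10⁻⁸]^(1/4) = (6.47×10¹⁰)^(1/4) = 504 K.

T_ss ≈ 504 K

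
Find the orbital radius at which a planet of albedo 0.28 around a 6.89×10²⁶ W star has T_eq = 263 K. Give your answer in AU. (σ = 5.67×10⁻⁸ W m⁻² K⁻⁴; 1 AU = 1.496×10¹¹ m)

From T_eq⁴ = L(1−A)/(16πσd²): d = √[L(1−A)/(16πσT_eq⁴)].
d = √[6.89×10²⁶ × 0.72 / (16π × 5.67×10⁻⁸ × (263)⁴)] = 1.91×10¹¹ m = 1.27 AU.

d ≈ 1.27 AU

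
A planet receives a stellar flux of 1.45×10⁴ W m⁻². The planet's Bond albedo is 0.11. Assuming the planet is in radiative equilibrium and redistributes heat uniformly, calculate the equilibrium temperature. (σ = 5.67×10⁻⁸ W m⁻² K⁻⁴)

Energy balance: absorbed = emitted ⇒ πR²·S(1−A) = 4πR²·σT_eq⁴, so T_eq⁴ = S(1−A)/(4σ).
T_eq = [1.45×10⁴ × 0.89 / (4 × 5.67×10⁻⁸)]^(1/4) = (5.69×10¹⁰)^(1/4) = 488 K.

T_eq ≈ 488 K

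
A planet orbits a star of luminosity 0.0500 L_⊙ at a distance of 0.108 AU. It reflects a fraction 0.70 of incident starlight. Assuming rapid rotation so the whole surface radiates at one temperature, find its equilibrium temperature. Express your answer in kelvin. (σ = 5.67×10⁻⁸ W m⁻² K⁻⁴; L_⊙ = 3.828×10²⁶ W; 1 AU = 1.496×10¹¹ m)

T_eq ≈ 296 K

d = 0.108 AU = 1.62×10¹⁰ m.
L = 0.0500 × 3.828×10²⁶ = 1.91×10²⁵ W.
Flux: S = L/(4πd²) = 1.91×10²⁵/(4π×(1.62×10¹⁰)²) = 5830 W m⁻².
Energy balance: absorbed = emitted ⇒ πR²·S(1−A) = 4πR²·σT_eq⁴, so T_eq⁴ = S(1−A)/(4σ).
T_eq = [5830 × 0.30 / (4 × 5.67×10⁻⁸)]^(1/4) = (7.72×10⁹)^(1/4) = 296 K.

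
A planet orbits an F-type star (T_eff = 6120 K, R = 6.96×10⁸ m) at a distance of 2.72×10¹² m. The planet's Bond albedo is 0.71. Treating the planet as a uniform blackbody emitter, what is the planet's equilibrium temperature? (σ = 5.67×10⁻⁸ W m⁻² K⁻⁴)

L = 4πR_⋆²σT_⋆⁴ = 4π(6.96×10⁸)² × 5.67×10⁻⁸ × (6120)⁴ = 4.84×10²⁶ W.
S = L/(4πd²) = 5.21 W m⁻².
Energy balance: absorbed = emitted ⇒ πR²·S(1−A) = 4πR²·σT_eq⁴, so T_eq⁴ = S(1−A)/(4σ).
T_eq = [5.21 × 0.29 / (4 × 5.67×10⁻⁸)]^(1/4) = (6.66×10⁶)^(1/4) = 50.8 K.

T_eq ≈ 50.8 K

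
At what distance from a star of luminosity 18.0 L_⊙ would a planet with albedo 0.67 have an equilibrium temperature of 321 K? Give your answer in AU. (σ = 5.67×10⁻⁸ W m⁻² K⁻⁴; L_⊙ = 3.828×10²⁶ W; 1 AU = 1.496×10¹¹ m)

d ≈ 1.83 AU

L = 18.0 × 3.828×10²⁶ = 6.89×10²⁷ W.
From T_eq⁴ = L(1−A)/(16πσd²): d = √[L(1−A)/(16πσT_eq⁴)].
d = √[6.89×10²⁷ × 0.33 / (16π × 5.67×10⁻⁸ × (321)⁴)] = 2.74×10¹¹ m = 1.83 AU.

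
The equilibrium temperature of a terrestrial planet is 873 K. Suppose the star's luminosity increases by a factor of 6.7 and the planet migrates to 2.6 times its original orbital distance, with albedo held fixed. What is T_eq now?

T_eq ∝ L^(1/4) · d^(−1/2).
T′ = 873 × 6.7^(1/4) / 2.6^(1/2) = 871 K.

T_eq ≈ 871 K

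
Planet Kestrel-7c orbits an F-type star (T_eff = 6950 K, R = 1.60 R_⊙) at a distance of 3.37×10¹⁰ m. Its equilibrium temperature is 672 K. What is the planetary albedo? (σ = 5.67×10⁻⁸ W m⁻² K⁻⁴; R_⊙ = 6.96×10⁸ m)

R_⋆ = 1.60 × 6.96×10⁸ = 1.11×10⁹ m.
L = 4πR_⋆²σT_⋆⁴ = 4π(1.11×10⁹)² × 5.67×10⁻⁸ × (6950)⁴ = 2.06×10²⁷ W.
S = L/(4πd²) = 1.44×10⁵ W m⁻².
From T_eq⁴ = S(1−A)/(4σ): 1−A = 4σT_eq⁴/S.
1−A = 4 × 5.67×10⁻⁸ × (672)⁴ / 1.44×10⁵ = 0.320.

A ≈ 0.68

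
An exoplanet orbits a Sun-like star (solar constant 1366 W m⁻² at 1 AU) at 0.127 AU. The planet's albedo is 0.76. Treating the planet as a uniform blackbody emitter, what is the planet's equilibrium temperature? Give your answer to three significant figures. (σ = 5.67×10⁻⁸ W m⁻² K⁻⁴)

T_eq ≈ 547 K

Flux at 0.127 AU: S = 1366/0.127² = 8.47×10⁴ W m⁻².
Energy balance: absorbed = emitted ⇒ πR²·S(1−A) = 4πR²·σT_eq⁴, so T_eq⁴ = S(1−A)/(4σ).
T_eq = [8.47×10⁴ × 0.24 / (4 × 5.67×10⁻⁸)]^(1/4) = (8.96×10¹⁰)^(1/4) = 547 K.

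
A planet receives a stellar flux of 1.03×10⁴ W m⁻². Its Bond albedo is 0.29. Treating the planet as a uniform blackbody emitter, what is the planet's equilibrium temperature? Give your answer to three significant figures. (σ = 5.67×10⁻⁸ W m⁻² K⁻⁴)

T_eq ≈ 424 K

Energy balance: absorbed = emitted ⇒ πR²·S(1−A) = 4πR²·σT_eq⁴, so T_eq⁴ = S(1−A)/(4σ).
T_eq = [1.03×10⁴ × 0.71 / (4 × 5.67×10⁻⁸)]^(1/4) = (3.22×10¹⁰)^(1/4) = 424 K.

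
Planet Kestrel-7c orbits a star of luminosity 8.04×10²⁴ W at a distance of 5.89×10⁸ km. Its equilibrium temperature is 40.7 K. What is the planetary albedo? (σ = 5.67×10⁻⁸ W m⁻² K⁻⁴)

d = 5.89×10⁸ km = 5.89×10¹¹ m.
Flux: S = L/(4πd²) = 8.04×10²⁴/(4π×(5.89×10¹¹)²) = 1.84 W m⁻².
From T_eq⁴ = S(1−A)/(4σ): 1−A = 4σT_eq⁴/S.
1−A = 4 × 5.67×10⁻⁸ × (40.7)⁴ / 1.84 = 0.337.

A ≈ 0.66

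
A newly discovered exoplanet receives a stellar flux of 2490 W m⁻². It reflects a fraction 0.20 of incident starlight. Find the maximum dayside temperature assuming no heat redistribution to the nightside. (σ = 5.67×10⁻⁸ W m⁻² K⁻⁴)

With no redistribution each surface element balances locally: S(1−A) = σT⁴.
T = [2490 × 0.80 / 5.67×10⁻⁸]^(1/4) = (3.51×10¹⁰)^(1/4) = 433 K.

T_ss ≈ 433 K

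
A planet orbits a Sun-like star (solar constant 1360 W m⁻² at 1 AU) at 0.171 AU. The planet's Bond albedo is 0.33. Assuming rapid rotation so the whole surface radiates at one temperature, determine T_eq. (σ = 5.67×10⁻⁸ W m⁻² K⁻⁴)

T_eq ≈ 609 K

Flux at 0.171 AU: S = 1360/0.171² = 4.65×10⁴ W m⁻².
Energy balance: absorbed = emitted ⇒ πR²·S(1−A) = 4πR²·σT_eq⁴, so T_eq⁴ = S(1−A)/(4σ).
T_eq = [4.65×10⁴ × 0.67 / (4 × 5.67×10⁻⁸)]^(1/4) = (1.37×10¹¹)^(1/4) = 609 K.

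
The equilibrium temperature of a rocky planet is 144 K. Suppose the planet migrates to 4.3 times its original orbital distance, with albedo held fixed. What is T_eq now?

T_eq ∝ L^(1/4) · d^(−1/2).
T′ = 144 / 4.3^(1/2) = 69.4 K.

T_eq ≈ 69.4 K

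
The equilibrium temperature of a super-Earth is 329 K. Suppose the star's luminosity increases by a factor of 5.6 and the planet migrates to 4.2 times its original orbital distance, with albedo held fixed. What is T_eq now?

T_eq ≈ 247 K

T_eq ∝ L^(1/4) · d^(−1/2).
T′ = 329 × 5.6^(1/4) / 4.2^(1/2) = 247 K.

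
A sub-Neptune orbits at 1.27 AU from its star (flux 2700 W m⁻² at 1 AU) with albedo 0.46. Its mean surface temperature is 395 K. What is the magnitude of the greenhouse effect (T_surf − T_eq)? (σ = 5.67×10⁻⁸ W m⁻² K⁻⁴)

S = 2700/1.27² = 1674 W m⁻².
T_eq = [S(1−A)/(4σ)]^(1/4) = [1674×0.54/(4×5.67×10⁻⁸)]^(1/4) = 251.3 K.
ΔT = T_surf − T_eq = 395 − 251.3.

ΔT ≈ 143.7 K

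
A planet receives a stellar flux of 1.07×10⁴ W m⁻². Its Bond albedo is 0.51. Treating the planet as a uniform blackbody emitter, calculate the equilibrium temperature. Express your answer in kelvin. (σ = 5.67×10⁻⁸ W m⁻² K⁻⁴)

T_eq ≈ 390 K

Energy balance: absorbed = emitted ⇒ πR²·S(1−A) = 4πR²·σT_eq⁴, so T_eq⁴ = S(1−A)/(4σ).
T_eq = [1.07×10⁴ × 0.49 / (4 × 5.67×10⁻⁸)]^(1/4) = (2.31×10¹⁰)^(1/4) = 390 K.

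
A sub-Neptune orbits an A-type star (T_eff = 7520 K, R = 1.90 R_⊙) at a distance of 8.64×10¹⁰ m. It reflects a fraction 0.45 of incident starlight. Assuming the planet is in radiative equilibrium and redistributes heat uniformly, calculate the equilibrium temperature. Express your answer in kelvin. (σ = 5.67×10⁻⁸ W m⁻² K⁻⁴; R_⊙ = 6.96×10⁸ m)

R_⋆ = 1.90 × 6.96×10⁸ = 1.32×10⁹ m.
L = 4πR_⋆²σT_⋆⁴ = 4π(1.32×10⁹)² × 5.67×10⁻⁸ × (7520)⁴ = 3.98×10²⁷ W.
S = L/(4πd²) = 4.25×10⁴ W m⁻².
Energy balance: absorbed = emitted ⇒ πR²·S(1−A) = 4πR²·σT_eq⁴, so T_eq⁴ = S(1−A)/(4σ).
T_eq = [4.25×10⁴ × 0.55 / (4 × 5.67×10⁻⁸)]^(1/4) = (1.03×10¹¹)^(1/4) = 567 K.

T_eq ≈ 567 K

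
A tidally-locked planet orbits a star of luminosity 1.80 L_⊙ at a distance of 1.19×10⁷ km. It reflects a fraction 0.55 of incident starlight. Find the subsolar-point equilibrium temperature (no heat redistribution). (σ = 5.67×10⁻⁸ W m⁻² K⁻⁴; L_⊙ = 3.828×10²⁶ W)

T_ss ≈ 1320 K

d = 1.19×10⁷ km = 1.19×10¹⁰ m.
L = 1.80 × 3.828×10²⁶ = 6.89×10²⁶ W.
Flux: S = L/(4πd²) = 6.89×10²⁶/(4π×(1.19×10¹⁰)²) = 3.87×10⁵ W m⁻².
At the subsolar point the surface absorbs S(1−A) and emits σT⁴ per unit area — no factor of 4, since only the local patch is in balance.
T = [3.87×10⁵ × 0.45 / 5.67×10⁻⁸]^(1/4) = (3.07×10¹²)^(1/4) = 1320 K.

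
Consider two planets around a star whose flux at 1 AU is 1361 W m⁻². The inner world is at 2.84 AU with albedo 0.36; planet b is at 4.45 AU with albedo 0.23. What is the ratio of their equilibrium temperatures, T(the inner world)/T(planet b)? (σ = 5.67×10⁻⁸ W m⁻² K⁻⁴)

T_eq = [S₀(1−A)/(4σd²)]^(1/4), so T ∝ (1−A)^(1/4) / √d.
T₁ = [1361×0.64/(4×5.67×10⁻⁸×2.84²)]^(1/4) = 147.72 K.
T₂ = [1361×0.77/(4×5.67×10⁻⁸×4.45²)]^(1/4) = 123.59 K.

T₁/T₂ ≈ 1.195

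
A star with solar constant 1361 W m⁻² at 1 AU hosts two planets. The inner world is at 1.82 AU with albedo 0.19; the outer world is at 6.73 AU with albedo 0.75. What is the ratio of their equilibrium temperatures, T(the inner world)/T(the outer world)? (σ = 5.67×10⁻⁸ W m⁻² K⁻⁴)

T₁/T₂ ≈ 2.580

T_eq = [S₀(1−A)/(4σd²)]^(1/4), so T ∝ (1−A)^(1/4) / √d.
T₁ = [1361×0.81/(4×5.67×10⁻⁸×1.82²)]^(1/4) = 195.72 K.
T₂ = [1361×0.25/(4×5.67×10⁻⁸×6.73²)]^(1/4) = 75.86 K.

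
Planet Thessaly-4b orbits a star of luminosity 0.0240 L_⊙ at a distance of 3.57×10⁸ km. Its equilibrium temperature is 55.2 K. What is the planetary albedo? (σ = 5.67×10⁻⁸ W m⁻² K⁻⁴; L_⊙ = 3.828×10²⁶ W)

A ≈ 0.63

d = 3.57×10⁸ km = 3.57×10¹¹ m.
L = 0.0240 × 3.828×10²⁶ = 9.19×10²⁴ W.
Flux: S = L/(4πd²) = 9.19×10²⁴/(4π×(3.57×10¹¹)²) = 5.74 W m⁻².
From T_eq⁴ = S(1−A)/(4σ): 1−A = 4σT_eq⁴/S.
1−A = 4 × 5.67×10⁻⁸ × (55.2)⁴ / 5.74 = 0.367.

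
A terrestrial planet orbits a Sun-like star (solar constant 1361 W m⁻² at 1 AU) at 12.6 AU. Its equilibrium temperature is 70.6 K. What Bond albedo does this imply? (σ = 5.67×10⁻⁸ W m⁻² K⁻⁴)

Flux at 12.6 AU: S = 1361/12.6² = 8.57 W m⁻².
From T_eq⁴ = S(1−A)/(4σ): 1−A = 4σT_eq⁴/S.
1−A = 4 × 5.67×10⁻⁸ × (70.6)⁴ / 8.57 = 0.657.

A ≈ 0.34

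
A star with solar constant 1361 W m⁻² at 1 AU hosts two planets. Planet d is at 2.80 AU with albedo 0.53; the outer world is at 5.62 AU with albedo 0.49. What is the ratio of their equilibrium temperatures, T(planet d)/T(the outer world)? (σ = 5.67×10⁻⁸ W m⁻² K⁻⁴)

T₁/T₂ ≈ 1.388

T_eq = [S₀(1−A)/(4σd²)]^(1/4), so T ∝ (1−A)^(1/4) / √d.
T₁ = [1361×0.47/(4×5.67×10⁻⁸×2.80²)]^(1/4) = 137.72 K.
T₂ = [1361×0.51/(4×5.67×10⁻⁸×5.62²)]^(1/4) = 99.22 K.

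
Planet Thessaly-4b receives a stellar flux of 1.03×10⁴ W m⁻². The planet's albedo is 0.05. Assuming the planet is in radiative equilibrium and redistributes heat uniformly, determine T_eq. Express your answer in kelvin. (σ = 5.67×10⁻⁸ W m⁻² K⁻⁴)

T_eq ≈ 456 K

Energy balance: absorbed = emitted ⇒ πR²·S(1−A) = 4πR²·σT_eq⁴, so T_eq⁴ = S(1−A)/(4σ).
T_eq = [1.03×10⁴ × 0.95 / (4 × 5.67×10⁻⁸)]^(1/4) = (4.31×10¹⁰)^(1/4) = 456 K.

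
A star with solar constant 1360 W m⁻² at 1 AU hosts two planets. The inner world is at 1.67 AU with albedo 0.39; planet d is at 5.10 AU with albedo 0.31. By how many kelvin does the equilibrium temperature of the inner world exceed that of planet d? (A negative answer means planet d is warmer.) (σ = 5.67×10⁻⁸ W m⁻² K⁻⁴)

T_eq = [S₀(1−A)/(4σd²)]^(1/4), so T ∝ (1−A)^(1/4) / √d.
T₁ = [1360×0.61/(4×5.67×10⁻⁸×1.67²)]^(1/4) = 190.30 K.
T₂ = [1360×0.69/(4×5.67×10⁻⁸×5.10²)]^(1/4) = 112.31 K.

ΔT ≈ 78.0 K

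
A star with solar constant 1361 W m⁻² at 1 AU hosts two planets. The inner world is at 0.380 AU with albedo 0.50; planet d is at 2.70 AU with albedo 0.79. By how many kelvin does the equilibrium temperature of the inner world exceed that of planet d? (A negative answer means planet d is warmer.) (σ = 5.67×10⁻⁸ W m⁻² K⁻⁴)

T_eq = [S₀(1−A)/(4σd²)]^(1/4), so T ∝ (1−A)^(1/4) / √d.
T₁ = [1361×0.50/(4×5.67×10⁻⁸×0.380²)]^(1/4) = 379.67 K.
T₂ = [1361×0.21/(4×5.67×10⁻⁸×2.70²)]^(1/4) = 114.66 K.

ΔT ≈ 265.0 K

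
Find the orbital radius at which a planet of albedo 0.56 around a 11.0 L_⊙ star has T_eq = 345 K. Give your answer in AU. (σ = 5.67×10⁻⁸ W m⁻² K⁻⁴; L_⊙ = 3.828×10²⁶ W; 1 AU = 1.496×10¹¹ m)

L = 11.0 × 3.828×10²⁶ = 4.21×10²⁷ W.
From T_eq⁴ = L(1−A)/(16πσd²): d = √[L(1−A)/(16πσT_eq⁴)].
d = √[4.21×10²⁷ × 0.44 / (16π × 5.67×10⁻⁸ × (345)⁴)] = 2.14×10¹¹ m = 1.43 AU.

d ≈ 1.43 AU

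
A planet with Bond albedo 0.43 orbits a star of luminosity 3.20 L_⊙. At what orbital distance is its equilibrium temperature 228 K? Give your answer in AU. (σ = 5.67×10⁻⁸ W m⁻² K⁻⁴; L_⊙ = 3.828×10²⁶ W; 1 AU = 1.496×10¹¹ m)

L = 3.20 × 3.828×10²⁶ = 1.22×10²⁷ W.
From T_eq⁴ = L(1−A)/(16πσd²): d = √[L(1−A)/(16πσT_eq⁴)].
d = √[1.22×10²⁷ × 0.57 / (16π × 5.67×10⁻⁸ × (228)⁴)] = 3.01×10¹¹ m = 2.01 AU.

d ≈ 2.01 AU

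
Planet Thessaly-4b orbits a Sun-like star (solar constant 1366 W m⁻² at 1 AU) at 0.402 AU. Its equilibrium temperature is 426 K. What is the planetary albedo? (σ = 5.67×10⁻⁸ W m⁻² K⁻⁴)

A ≈ 0.12

Flux at 0.402 AU: S = 1366/0.402² = 8450 W m⁻².
From T_eq⁴ = S(1−A)/(4σ): 1−A = 4σT_eq⁴/S.
1−A = 4 × 5.67×10⁻⁸ × (426)⁴ / 8450 = 0.884.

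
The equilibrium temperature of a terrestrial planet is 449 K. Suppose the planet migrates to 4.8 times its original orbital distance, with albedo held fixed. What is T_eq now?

T_eq ≈ 205 K

T_eq ∝ L^(1/4) · d^(−1/2).
T′ = 449 / 4.8^(1/2) = 205 K.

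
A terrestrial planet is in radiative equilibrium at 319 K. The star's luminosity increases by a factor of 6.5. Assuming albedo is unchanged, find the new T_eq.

T_eq ∝ L^(1/4) · d^(−1/2).
T′ = 319 × 6.5^(1/4) = 509 K.

T_eq ≈ 509 K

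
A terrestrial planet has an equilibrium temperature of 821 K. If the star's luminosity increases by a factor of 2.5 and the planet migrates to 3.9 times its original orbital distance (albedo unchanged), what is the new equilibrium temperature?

T_eq ≈ 523 K

T_eq ∝ L^(1/4) · d^(−1/2).
T′ = 821 × 2.5^(1/4) / 3.9^(1/2) = 523 K.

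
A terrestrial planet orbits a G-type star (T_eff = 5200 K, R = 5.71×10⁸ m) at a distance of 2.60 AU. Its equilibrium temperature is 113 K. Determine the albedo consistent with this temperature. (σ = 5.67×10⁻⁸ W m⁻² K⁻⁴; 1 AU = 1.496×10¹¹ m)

d = 2.60 AU = 3.89×10¹¹ m.
L = 4πR_⋆²σT_⋆⁴ = 4π(5.71×10⁸)² × 5.67×10⁻⁸ × (5200)⁴ = 1.70×10²⁶ W.
S = L/(4πd²) = 89.3 W m⁻².
From T_eq⁴ = S(1−A)/(4σ): 1−A = 4σT_eq⁴/S.
1−A = 4 × 5.67×10⁻⁸ × (113)⁴ / 89.3 = 0.414.

A ≈ 0.59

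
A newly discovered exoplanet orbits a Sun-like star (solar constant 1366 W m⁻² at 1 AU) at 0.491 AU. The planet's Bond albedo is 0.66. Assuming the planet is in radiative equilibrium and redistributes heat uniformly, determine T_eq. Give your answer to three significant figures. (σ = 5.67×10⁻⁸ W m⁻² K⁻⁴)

T_eq ≈ 304 K

Flux at 0.491 AU: S = 1366/0.491² = 5670 W m⁻².
Energy balance: absorbed = emitted ⇒ πR²·S(1−A) = 4πR²·σT_eq⁴, so T_eq⁴ = S(1−A)/(4σ).
T_eq = [5670 × 0.34 / (4 × 5.67×10⁻⁸)]^(1/4) = (8.49×10⁹)^(1/4) = 304 K.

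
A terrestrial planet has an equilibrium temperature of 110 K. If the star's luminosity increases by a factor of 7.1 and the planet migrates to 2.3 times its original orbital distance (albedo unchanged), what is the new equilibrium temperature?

T_eq ∝ L^(1/4) · d^(−1/2).
T′ = 110 × 7.1^(1/4) / 2.3^(1/2) = 118 K.

T_eq ≈ 118 K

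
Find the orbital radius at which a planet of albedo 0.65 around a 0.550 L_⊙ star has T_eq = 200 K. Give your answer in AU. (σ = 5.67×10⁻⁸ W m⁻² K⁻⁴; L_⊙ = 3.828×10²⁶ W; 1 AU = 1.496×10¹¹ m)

d ≈ 0.850 AU

L = 0.550 × 3.828×10²⁶ = 2.11×10²⁶ W.
From T_eq⁴ = L(1−A)/(16πσd²): d = √[L(1−A)/(16πσT_eq⁴)].
d = √[2.11×10²⁶ × 0.35 / (16π × 5.67×10⁻⁸ × (200)⁴)] = 1.27×10¹¹ m = 0.850 AU.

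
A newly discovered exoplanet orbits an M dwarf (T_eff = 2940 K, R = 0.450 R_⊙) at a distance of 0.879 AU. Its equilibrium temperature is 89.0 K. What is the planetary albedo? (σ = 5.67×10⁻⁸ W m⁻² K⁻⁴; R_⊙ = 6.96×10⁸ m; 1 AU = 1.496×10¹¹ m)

R_⋆ = 0.450 × 6.96×10⁸ = 3.13×10⁸ m.
d = 0.879 AU = 1.31×10¹¹ m.
L = 4πR_⋆²σT_⋆⁴ = 4π(3.13×10⁸)² × 5.67×10⁻⁸ × (2940)⁴ = 5.22×10²⁴ W.
S = L/(4πd²) = 24.0 W m⁻².
From T_eq⁴ = S(1−A)/(4σ): 1−A = 4σT_eq⁴/S.
1−A = 4 × 5.67×10⁻⁸ × (89.0)⁴ / 24.0 = 0.592.

A ≈ 0.41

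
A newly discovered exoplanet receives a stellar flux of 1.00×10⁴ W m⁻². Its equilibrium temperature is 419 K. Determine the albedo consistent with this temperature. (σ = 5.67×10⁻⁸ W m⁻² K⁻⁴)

A ≈ 0.30

From T_eq⁴ = S(1−A)/(4σ): 1−A = 4σT_eq⁴/S.
1−A = 4 × 5.67×10⁻⁸ × (419)⁴ / 1.00×10⁴ = 0.699.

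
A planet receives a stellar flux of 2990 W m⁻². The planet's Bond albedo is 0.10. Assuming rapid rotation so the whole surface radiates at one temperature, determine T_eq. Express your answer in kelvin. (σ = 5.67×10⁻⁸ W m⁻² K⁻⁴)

Energy balance: absorbed = emitted ⇒ πR²·S(1−A) = 4πR²·σT_eq⁴, so T_eq⁴ = S(1−A)/(4σ).
T_eq = [2990 × 0.90 / (4 × 5.67×10⁻⁸)]^(1/4) = (1.19×10¹⁰)^(1/4) = 330 K.

T_eq ≈ 330 K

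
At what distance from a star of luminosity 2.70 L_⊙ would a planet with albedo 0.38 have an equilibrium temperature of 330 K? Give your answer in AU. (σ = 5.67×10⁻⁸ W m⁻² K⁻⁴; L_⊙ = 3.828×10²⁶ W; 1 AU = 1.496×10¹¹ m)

d ≈ 0.920 AU

L = 2.70 × 3.828×10²⁶ = 1.03×10²⁷ W.
From T_eq⁴ = L(1−A)/(16πσd²): d = √[L(1−A)/(16πσT_eq⁴)].
d = √[1.03×10²⁷ × 0.62 / (16π × 5.67×10⁻⁸ × (330)⁴)] = 1.38×10¹¹ m = 0.920 AU.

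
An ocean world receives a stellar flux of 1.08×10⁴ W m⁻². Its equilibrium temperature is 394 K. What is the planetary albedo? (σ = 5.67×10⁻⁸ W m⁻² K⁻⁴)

A ≈ 0.49

From T_eq⁴ = S(1−A)/(4σ): 1−A = 4σT_eq⁴/S.
1−A = 4 × 5.67×10⁻⁸ × (394)⁴ / 1.08×10⁴ = 0.506.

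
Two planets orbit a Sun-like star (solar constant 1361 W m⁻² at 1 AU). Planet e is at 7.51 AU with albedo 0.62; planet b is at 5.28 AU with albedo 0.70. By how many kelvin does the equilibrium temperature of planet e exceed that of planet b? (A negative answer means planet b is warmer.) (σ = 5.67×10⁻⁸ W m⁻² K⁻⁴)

ΔT ≈ -9.9 K

T_eq = [S₀(1−A)/(4σd²)]^(1/4), so T ∝ (1−A)^(1/4) / √d.
T₁ = [1361×0.38/(4×5.67×10⁻⁸×7.51²)]^(1/4) = 79.74 K.
T₂ = [1361×0.30/(4×5.67×10⁻⁸×5.28²)]^(1/4) = 89.64 K.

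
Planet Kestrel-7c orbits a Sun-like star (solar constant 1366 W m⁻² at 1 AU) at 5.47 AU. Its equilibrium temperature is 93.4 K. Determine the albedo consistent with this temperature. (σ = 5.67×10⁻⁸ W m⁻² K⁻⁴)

Flux at 5.47 AU: S = 1366/5.47² = 45.7 W m⁻².
From T_eq⁴ = S(1−A)/(4σ): 1−A = 4σT_eq⁴/S.
1−A = 4 × 5.67×10⁻⁸ × (93.4)⁴ / 45.7 = 0.378.

A ≈ 0.62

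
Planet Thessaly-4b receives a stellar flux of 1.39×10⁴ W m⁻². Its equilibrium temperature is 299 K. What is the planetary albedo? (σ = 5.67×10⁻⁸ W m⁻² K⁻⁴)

A ≈ 0.87

From T_eq⁴ = S(1−A)/(4σ): 1−A = 4σT_eq⁴/S.
1−A = 4 × 5.67×10⁻⁸ × (299)⁴ / 1.39×10⁴ = 0.130.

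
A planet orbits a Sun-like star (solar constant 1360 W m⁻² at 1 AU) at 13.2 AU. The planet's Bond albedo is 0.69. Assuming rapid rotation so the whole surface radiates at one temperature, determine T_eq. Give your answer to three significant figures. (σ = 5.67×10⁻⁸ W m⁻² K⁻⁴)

Flux at 13.2 AU: S = 1360/13.2² = 7.81 W m⁻².
Energy balance: absorbed = emitted ⇒ πR²·S(1−A) = 4πR²·σT_eq⁴, so T_eq⁴ = S(1−A)/(4σ).
T_eq = [7.81 × 0.31 / (4 × 5.67×10⁻⁸)]^(1/4) = (1.07×10⁷)^(1/4) = 57.2 K.

T_eq ≈ 57.2 K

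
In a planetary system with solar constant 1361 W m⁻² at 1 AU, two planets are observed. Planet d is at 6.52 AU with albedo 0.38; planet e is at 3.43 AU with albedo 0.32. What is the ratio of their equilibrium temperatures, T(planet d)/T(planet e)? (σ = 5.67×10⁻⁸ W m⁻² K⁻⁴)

T₁/T₂ ≈ 0.709

T_eq = [S₀(1−A)/(4σd²)]^(1/4), so T ∝ (1−A)^(1/4) / √d.
T₁ = [1361×0.62/(4×5.67×10⁻⁸×6.52²)]^(1/4) = 96.72 K.
T₂ = [1361×0.68/(4×5.67×10⁻⁸×3.43²)]^(1/4) = 136.47 K.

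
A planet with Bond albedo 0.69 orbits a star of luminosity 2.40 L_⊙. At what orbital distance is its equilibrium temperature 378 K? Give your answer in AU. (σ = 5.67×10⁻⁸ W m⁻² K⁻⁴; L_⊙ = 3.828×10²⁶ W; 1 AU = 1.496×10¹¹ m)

L = 2.40 × 3.828×10²⁶ = 9.19×10²⁶ W.
From T_eq⁴ = L(1−A)/(16πσd²): d = √[L(1−A)/(16πσT_eq⁴)].
d = √[9.19×10²⁶ × 0.31 / (16π × 5.67×10⁻⁸ × (378)⁴)] = 7.00×10¹⁰ m = 0.468 AU.

d ≈ 0.468 AU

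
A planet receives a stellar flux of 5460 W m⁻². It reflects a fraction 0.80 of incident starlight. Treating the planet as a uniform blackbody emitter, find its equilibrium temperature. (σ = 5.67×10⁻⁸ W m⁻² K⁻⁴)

Energy balance: absorbed = emitted ⇒ πR²·S(1−A) = 4πR²·σT_eq⁴, so T_eq⁴ = S(1−A)/(4σ).
T_eq = [5460 × 0.20 / (4 × 5.67×10⁻⁸)]^(1/4) = (4.81×10⁹)^(1/4) = 263 K.

T_eq ≈ 263 K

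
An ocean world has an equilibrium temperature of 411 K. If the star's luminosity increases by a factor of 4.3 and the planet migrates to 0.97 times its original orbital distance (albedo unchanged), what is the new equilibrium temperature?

T_eq ≈ 601 K

T_eq ∝ L^(1/4) · d^(−1/2).
T′ = 411 × 4.3^(1/4) / 0.97^(1/2) = 601 K.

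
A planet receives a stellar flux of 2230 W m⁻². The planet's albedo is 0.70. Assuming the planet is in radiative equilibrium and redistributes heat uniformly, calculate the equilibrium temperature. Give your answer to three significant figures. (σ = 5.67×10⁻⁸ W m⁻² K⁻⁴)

Energy balance: absorbed = emitted ⇒ πR²·S(1−A) = 4πR²·σT_eq⁴, so T_eq⁴ = S(1−A)/(4σ).
T_eq = [2230 × 0.30 / (4 × 5.67×10⁻⁸)]^(1/4) = (2.95×10⁹)^(1/4) = 233 K.

T_eq ≈ 233 K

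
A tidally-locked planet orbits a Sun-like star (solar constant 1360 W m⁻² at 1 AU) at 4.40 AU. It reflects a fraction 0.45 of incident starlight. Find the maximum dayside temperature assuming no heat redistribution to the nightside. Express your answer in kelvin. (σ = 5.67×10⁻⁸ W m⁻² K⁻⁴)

T_ss ≈ 162 K

Flux at 4.40 AU: S = 1360/4.40² = 70.2 W m⁻².
With no redistribution each surface element balances locally: S(1−A) = σT⁴.
T = [70.2 × 0.55 / 5.67×10⁻⁸]^(1/4) = (6.81×10⁸)^(1/4) = 162 K.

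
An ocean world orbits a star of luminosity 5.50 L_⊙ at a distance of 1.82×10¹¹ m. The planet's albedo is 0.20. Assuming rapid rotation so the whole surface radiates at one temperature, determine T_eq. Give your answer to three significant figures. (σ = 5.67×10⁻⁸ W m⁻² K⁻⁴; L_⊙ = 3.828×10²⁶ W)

L = 5.50 × 3.828×10²⁶ = 2.11×10²⁷ W.
Flux: S = L/(4πd²) = 2.11×10²⁷/(4π×(1.82×10¹¹)²) = 5060 W m⁻².
Energy balance: absorbed = emitted ⇒ πR²·S(1−A) = 4πR²·σT_eq⁴, so T_eq⁴ = S(1−A)/(4σ).
T_eq = [5060 × 0.80 / (4 × 5.67×10⁻⁸)]^(1/4) = (1.78×10¹⁰)^(1/4) = 365 K.

T_eq ≈ 365 K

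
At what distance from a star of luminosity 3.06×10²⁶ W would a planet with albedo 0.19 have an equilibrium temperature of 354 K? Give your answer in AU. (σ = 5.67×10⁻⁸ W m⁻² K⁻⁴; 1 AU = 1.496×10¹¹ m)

From T_eq⁴ = L(1−A)/(16πσd²): d = √[L(1−A)/(16πσT_eq⁴)].
d = √[3.06×10²⁶ × 0.81 / (16π × 5.67×10⁻⁸ × (354)⁴)] = 7.44×10¹⁰ m = 0.497 AU.

d ≈ 0.497 AU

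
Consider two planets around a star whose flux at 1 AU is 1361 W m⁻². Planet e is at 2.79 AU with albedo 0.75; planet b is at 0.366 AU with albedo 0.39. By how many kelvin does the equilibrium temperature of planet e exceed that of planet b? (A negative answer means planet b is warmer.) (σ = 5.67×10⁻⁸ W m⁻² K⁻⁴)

ΔT ≈ -288.8 K

T_eq = [S₀(1−A)/(4σd²)]^(1/4), so T ∝ (1−A)^(1/4) / √d.
T₁ = [1361×0.25/(4×5.67×10⁻⁸×2.79²)]^(1/4) = 117.82 K.
T₂ = [1361×0.61/(4×5.67×10⁻⁸×0.366²)]^(1/4) = 406.58 K.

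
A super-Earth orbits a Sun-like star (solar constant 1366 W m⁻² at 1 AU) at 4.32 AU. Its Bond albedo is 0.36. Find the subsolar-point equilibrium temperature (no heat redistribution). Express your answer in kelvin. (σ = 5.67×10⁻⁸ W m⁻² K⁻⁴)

T_ss ≈ 170 K

Flux at 4.32 AU: S = 1366/4.32² = 73.2 W m⁻².
At the subsolar point the surface absorbs S(1−A) and emits σT⁴ per unit area — no factor of 4, since only the local patch is in balance.
T = [73.2 × 0.64 / 5.67×10⁻⁸]^(1/4) = (8.26×10⁸)^(1/4) = 170 K.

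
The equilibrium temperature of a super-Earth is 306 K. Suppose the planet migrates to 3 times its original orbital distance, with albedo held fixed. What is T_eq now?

T_eq ≈ 177 K

T_eq ∝ L^(1/4) · d^(−1/2).
T′ = 306 / 3^(1/2) = 177 K.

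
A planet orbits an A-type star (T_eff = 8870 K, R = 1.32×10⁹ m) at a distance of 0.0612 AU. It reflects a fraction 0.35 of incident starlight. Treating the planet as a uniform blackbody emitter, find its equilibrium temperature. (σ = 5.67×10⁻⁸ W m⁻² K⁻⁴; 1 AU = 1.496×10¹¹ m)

d = 0.0612 AU = 9.16×10⁹ m.
L = 4πR_⋆²σT_⋆⁴ = 4π(1.32×10⁹)² × 5.67×10⁻⁸ × (8870)⁴ = 7.68×10²⁷ W.
S = L/(4πd²) = 7.30×10⁶ W m⁻².
Energy balance: absorbed = emitted ⇒ πR²·S(1−A) = 4πR²·σT_eq⁴, so T_eq⁴ = S(1−A)/(4σ).
T_eq = [7.30×10⁶ × 0.65 / (4 × 5.67×10⁻⁸)]^(1/4) = (2.09×10¹³)^(1/4) = 2140 K.

T_eq ≈ 2140 K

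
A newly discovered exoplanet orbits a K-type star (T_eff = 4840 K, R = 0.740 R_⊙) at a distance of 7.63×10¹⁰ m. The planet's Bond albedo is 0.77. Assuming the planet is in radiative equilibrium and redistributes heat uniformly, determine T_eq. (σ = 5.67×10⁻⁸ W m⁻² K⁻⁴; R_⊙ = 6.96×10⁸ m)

R_⋆ = 0.740 × 6.96×10⁸ = 5.15×10⁸ m.
L = 4πR_⋆²σT_⋆⁴ = 4π(5.15×10⁸)² × 5.67×10⁻⁸ × (4840)⁴ = 1.04×10²⁶ W.
S = L/(4πd²) = 1420 W m⁻².
Energy balance: absorbed = emitted ⇒ πR²·S(1−A) = 4πR²·σT_eq⁴, so T_eq⁴ = S(1−A)/(4σ).
T_eq = [1420 × 0.23 / (4 × 5.67×10⁻⁸)]^(1/4) = (1.44×10⁹)^(1/4) = 195 K.

T_eq ≈ 195 K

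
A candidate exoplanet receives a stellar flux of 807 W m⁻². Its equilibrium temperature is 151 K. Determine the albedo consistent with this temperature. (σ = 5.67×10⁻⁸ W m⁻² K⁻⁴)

A ≈ 0.85

From T_eq⁴ = S(1−A)/(4σ): 1−A = 4σT_eq⁴/S.
1−A = 4 × 5.67×10⁻⁸ × (151)⁴ / 807 = 0.146.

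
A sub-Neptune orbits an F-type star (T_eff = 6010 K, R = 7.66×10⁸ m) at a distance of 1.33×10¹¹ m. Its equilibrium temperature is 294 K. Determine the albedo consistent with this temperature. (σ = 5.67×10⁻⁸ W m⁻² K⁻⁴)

L = 4πR_⋆²σT_⋆⁴ = 4π(7.66×10⁸)² × 5.67×10⁻⁸ × (6010)⁴ = 5.45×10²⁶ W.
S = L/(4πd²) = 2450 W m⁻².
From T_eq⁴ = S(1−A)/(4σ): 1−A = 4σT_eq⁴/S.
1−A = 4 × 5.67×10⁻⁸ × (294)⁴ / 2450 = 0.691.

A ≈ 0.31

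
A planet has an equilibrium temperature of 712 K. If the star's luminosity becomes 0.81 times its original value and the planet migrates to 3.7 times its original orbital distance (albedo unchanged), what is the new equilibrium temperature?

T_eq ∝ L^(1/4) · d^(−1/2).
T′ = 712 × 0.81^(1/4) / 3.7^(1/2) = 351 K.

T_eq ≈ 351 K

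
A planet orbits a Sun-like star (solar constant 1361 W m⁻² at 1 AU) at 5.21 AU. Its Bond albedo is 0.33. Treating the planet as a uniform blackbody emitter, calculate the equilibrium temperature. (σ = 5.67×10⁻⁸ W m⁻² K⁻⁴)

Flux at 5.21 AU: S = 1361/5.21² = 50.1 W m⁻².
Energy balance: absorbed = emitted ⇒ πR²·S(1−A) = 4πR²·σT_eq⁴, so T_eq⁴ = S(1−A)/(4σ).
T_eq = [50.1 × 0.67 / (4 × 5.67×10⁻⁸)]^(1/4) = (1.48×10⁸)^(1/4) = 110 K.

T_eq ≈ 110 K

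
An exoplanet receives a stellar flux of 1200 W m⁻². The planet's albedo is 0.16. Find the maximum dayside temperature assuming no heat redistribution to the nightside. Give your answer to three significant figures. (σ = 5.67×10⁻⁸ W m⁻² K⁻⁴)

T_ss ≈ 365 K

With no redistribution each surface element balances locally: S(1−A) = σT⁴.
T = [1200 × 0.84 / 5.67×10⁻⁸]^(1/4) = (1.78×10¹⁰)^(1/4) = 365 K.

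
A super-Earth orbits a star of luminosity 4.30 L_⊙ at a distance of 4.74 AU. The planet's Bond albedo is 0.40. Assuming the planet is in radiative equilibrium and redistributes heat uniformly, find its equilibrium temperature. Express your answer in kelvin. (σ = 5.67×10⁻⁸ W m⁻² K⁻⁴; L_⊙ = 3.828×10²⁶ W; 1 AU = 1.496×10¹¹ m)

T_eq ≈ 162 K

d = 4.74 AU = 7.09×10¹¹ m.
L = 4.30 × 3.828×10²⁶ = 1.65×10²⁷ W.
Flux: S = L/(4πd²) = 1.65×10²⁷/(4π×(7.09×10¹¹)²) = 261 W m⁻².
Energy balance: absorbed = emitted ⇒ πR²·S(1−A) = 4πR²·σT_eq⁴, so T_eq⁴ = S(1−A)/(4σ).
T_eq = [261 × 0.60 / (4 × 5.67×10⁻⁸)]^(1/4) = (6.89×10⁸)^(1/4) = 162 K.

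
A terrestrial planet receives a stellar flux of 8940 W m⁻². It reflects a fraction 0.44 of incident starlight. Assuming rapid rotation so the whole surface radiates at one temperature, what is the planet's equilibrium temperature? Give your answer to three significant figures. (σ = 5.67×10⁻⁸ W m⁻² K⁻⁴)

T_eq ≈ 385 K

Energy balance: absorbed = emitted ⇒ πR²·S(1−A) = 4πR²·σT_eq⁴, so T_eq⁴ = S(1−A)/(4σ).
T_eq = [8940 × 0.56 / (4 × 5.67×10⁻⁸)]^(1/4) = (2.21×10¹⁰)^(1/4) = 385 K.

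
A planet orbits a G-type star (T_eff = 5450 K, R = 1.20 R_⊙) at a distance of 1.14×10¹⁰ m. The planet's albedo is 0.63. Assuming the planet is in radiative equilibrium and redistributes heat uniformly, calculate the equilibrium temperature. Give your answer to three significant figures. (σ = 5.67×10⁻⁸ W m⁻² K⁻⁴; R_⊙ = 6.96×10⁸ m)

T_eq ≈ 814 K

R_⋆ = 1.20 × 6.96×10⁸ = 8.35×10⁸ m.
L = 4πR_⋆²σT_⋆⁴ = 4π(8.35×10⁸)² × 5.67×10⁻⁸ × (5450)⁴ = 4.38×10²⁶ W.
S = L/(4πd²) = 2.68×10⁵ W m⁻².
Energy balance: absorbed = emitted ⇒ πR²·S(1−A) = 4πR²·σT_eq⁴, so T_eq⁴ = S(1−A)/(4σ).
T_eq = [2.68×10⁵ × 0.37 / (4 × 5.67×10⁻⁸)]^(1/4) = (4.38×10¹¹)^(1/4) = 814 K.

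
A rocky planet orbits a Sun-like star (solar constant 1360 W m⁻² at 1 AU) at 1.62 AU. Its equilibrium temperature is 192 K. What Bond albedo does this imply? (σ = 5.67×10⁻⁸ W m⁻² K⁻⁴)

Flux at 1.62 AU: S = 1360/1.62² = 518 W m⁻².
From T_eq⁴ = S(1−A)/(4σ): 1−A = 4σT_eq⁴/S.
1−A = 4 × 5.67×10⁻⁸ × (192)⁴ / 518 = 0.595.

A ≈ 0.41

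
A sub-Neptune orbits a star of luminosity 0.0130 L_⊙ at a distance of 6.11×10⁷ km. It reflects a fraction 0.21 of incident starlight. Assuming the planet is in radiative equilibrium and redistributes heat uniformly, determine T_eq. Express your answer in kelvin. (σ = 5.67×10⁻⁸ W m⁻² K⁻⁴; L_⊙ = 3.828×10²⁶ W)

d = 6.11×10⁷ km = 6.11×10¹⁰ m.
L = 0.0130 × 3.828×10²⁶ = 4.98×10²⁴ W.
Flux: S = L/(4πd²) = 4.98×10²⁴/(4π×(6.11×10¹⁰)²) = 106 W m⁻².
Energy balance: absorbed = emitted ⇒ πR²·S(1−A) = 4πR²·σT_eq⁴, so T_eq⁴ = S(1−A)/(4σ).
T_eq = [106 × 0.79 / (4 × 5.67×10⁻⁸)]^(1/4) = (3.69×10⁸)^(1/4) = 139 K.

T_eq ≈ 139 K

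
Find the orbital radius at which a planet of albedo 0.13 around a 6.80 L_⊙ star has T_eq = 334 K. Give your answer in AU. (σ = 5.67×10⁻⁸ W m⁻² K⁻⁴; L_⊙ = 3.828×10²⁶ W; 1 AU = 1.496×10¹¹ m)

L = 6.80 × 3.828×10²⁶ = 2.60×10²⁷ W.
From T_eq⁴ = L(1−A)/(16πσd²): d = √[L(1−A)/(16πσT_eq⁴)].
d = √[2.60×10²⁷ × 0.87 / (16π × 5.67×10⁻⁸ × (334)⁴)] = 2.53×10¹¹ m = 1.69 AU.

d ≈ 1.69 AU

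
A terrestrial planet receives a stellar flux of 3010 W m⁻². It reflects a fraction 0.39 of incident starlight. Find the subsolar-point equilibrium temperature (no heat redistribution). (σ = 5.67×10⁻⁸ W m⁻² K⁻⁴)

T_ss ≈ 424 K

At the subsolar point the surface absorbs S(1−A) and emits σT⁴ per unit area — no factor of 4, since only the local patch is in balance.
T = [3010 × 0.61 / 5.67×10⁻⁸]^(1/4) = (3.24×10¹⁰)^(1/4) = 424 K.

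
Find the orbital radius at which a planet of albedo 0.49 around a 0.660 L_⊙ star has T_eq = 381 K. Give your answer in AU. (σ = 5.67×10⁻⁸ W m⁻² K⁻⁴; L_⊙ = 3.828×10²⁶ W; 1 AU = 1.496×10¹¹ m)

L = 0.660 × 3.828×10²⁶ = 2.53×10²⁶ W.
From T_eq⁴ = L(1−A)/(16πσd²): d = √[L(1−A)/(16πσT_eq⁴)].
d = √[2.53×10²⁶ × 0.51 / (16π × 5.67×10⁻⁸ × (381)⁴)] = 4.63×10¹⁰ m = 0.310 AU.

d ≈ 0.310 AU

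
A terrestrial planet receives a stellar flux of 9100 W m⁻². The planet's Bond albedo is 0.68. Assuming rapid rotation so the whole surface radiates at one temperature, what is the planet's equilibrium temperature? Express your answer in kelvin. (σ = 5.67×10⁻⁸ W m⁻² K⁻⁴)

Energy balance: absorbed = emitted ⇒ πR²·S(1−A) = 4πR²·σT_eq⁴, so T_eq⁴ = S(1−A)/(4σ).
T_eq = [9100 × 0.32 / (4 × 5.67×10⁻⁸)]^(1/4) = (1.28×10¹⁰)^(1/4) = 337 K.

T_eq ≈ 337 K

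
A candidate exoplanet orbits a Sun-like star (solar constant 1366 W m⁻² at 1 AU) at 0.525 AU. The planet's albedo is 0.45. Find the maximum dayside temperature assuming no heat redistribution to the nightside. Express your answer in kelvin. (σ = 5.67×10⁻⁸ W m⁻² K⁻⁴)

T_ss ≈ 468 K

Flux at 0.525 AU: S = 1366/0.525² = 4960 W m⁻².
With no redistribution each surface element balances locally: S(1−A) = σT⁴.
T = [4960 × 0.55 / 5.67×10⁻⁸]^(1/4) = (4.81×10¹⁰)^(1/4) = 468 K.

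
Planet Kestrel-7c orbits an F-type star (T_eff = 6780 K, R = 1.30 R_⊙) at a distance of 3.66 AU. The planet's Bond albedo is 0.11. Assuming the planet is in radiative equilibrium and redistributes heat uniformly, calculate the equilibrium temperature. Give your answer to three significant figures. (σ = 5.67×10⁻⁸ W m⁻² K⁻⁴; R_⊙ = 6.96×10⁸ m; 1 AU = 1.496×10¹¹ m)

T_eq ≈ 189 K

R_⋆ = 1.30 × 6.96×10⁸ = 9.05×10⁸ m.
d = 3.66 AU = 5.48×10¹¹ m.
L = 4πR_⋆²σT_⋆⁴ = 4π(9.05×10⁸)² × 5.67×10⁻⁸ × (6780)⁴ = 1.23×10²⁷ W.
S = L/(4πd²) = 327 W m⁻².
Energy balance: absorbed = emitted ⇒ πR²·S(1−A) = 4πR²·σT_eq⁴, so T_eq⁴ = S(1−A)/(4σ).
T_eq = [327 × 0.89 / (4 × 5.67×10⁻⁸)]^(1/4) = (1.28×10⁹)^(1/4) = 189 K.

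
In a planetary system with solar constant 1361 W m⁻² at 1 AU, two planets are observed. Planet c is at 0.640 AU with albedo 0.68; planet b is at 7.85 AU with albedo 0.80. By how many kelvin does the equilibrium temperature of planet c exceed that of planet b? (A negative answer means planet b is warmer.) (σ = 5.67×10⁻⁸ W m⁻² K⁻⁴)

T_eq = [S₀(1−A)/(4σd²)]^(1/4), so T ∝ (1−A)^(1/4) / √d.
T₁ = [1361×0.32/(4×5.67×10⁻⁸×0.640²)]^(1/4) = 261.67 K.
T₂ = [1361×0.20/(4×5.67×10⁻⁸×7.85²)]^(1/4) = 66.43 K.

ΔT ≈ 195.2 K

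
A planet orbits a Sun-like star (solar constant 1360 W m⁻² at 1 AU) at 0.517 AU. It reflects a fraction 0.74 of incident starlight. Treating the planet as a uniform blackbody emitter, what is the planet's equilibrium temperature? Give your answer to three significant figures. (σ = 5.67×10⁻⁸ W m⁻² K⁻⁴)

Flux at 0.517 AU: S = 1360/0.517² = 5090 W m⁻².
Energy balance: absorbed = emitted ⇒ πR²·S(1−A) = 4πR²·σT_eq⁴, so T_eq⁴ = S(1−A)/(4σ).
T_eq = [5090 × 0.26 / (4 × 5.67×10⁻⁸)]^(1/4) = (5.83×10⁹)^(1/4) = 276 K.

T_eq ≈ 276 K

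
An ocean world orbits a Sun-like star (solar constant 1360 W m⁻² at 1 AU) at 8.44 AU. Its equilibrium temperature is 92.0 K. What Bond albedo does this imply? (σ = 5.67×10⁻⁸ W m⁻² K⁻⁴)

A ≈ 0.15

Flux at 8.44 AU: S = 1360/8.44² = 19.1 W m⁻².
From T_eq⁴ = S(1−A)/(4σ): 1−A = 4σT_eq⁴/S.
1−A = 4 × 5.67×10⁻⁸ × (92.0)⁴ / 19.1 = 0.851.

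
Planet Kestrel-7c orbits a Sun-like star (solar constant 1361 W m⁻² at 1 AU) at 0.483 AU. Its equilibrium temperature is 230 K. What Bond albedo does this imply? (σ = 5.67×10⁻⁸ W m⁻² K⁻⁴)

A ≈ 0.89

Flux at 0.483 AU: S = 1361/0.483² = 5830 W m⁻².
From T_eq⁴ = S(1−A)/(4σ): 1−A = 4σT_eq⁴/S.
1−A = 4 × 5.67×10⁻⁸ × (230)⁴ / 5830 = 0.109.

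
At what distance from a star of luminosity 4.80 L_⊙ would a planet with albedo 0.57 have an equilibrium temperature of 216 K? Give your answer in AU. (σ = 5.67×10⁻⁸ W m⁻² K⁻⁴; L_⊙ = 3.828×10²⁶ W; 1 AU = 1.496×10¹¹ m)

d ≈ 2.39 AU

L = 4.80 × 3.828×10²⁶ = 1.84×10²⁷ W.
From T_eq⁴ = L(1−A)/(16πσd²): d = √[L(1−A)/(16πσT_eq⁴)].
d = √[1.84×10²⁷ × 0.43 / (16π × 5.67×10⁻⁸ × (216)⁴)] = 3.57×10¹¹ m = 2.39 AU.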